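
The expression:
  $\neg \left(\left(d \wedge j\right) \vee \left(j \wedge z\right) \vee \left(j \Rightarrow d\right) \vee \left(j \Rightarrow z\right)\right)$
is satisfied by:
  {j: True, d: False, z: False}


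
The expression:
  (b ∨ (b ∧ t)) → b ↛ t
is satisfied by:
  {t: False, b: False}
  {b: True, t: False}
  {t: True, b: False}


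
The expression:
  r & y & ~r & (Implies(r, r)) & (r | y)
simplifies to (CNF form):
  False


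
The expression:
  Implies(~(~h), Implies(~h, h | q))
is always true.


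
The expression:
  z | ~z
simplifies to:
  True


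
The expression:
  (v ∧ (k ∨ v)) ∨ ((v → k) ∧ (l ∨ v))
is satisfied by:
  {v: True, l: True}
  {v: True, l: False}
  {l: True, v: False}


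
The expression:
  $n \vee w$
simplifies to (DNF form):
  $n \vee w$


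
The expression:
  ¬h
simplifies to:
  ¬h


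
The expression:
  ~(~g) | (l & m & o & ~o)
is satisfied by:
  {g: True}


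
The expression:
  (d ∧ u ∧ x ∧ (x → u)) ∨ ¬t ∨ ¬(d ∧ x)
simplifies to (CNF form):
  u ∨ ¬d ∨ ¬t ∨ ¬x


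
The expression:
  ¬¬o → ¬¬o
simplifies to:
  True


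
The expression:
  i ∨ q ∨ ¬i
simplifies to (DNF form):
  True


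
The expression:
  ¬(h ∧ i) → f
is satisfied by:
  {i: True, f: True, h: True}
  {i: True, f: True, h: False}
  {f: True, h: True, i: False}
  {f: True, h: False, i: False}
  {i: True, h: True, f: False}


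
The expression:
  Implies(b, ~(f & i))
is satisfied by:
  {b: False, i: False, f: False}
  {f: True, b: False, i: False}
  {i: True, b: False, f: False}
  {f: True, i: True, b: False}
  {b: True, f: False, i: False}
  {f: True, b: True, i: False}
  {i: True, b: True, f: False}


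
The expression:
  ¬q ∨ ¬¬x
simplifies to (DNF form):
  x ∨ ¬q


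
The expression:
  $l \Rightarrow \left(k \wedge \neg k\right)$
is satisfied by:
  {l: False}


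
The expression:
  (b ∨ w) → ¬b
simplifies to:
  ¬b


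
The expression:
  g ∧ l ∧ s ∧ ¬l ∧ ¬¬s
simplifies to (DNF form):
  False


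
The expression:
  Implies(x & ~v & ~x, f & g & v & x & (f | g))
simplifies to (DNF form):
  True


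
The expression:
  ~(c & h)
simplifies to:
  ~c | ~h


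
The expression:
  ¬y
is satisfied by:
  {y: False}


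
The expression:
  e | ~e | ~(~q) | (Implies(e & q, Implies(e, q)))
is always true.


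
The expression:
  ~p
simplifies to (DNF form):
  ~p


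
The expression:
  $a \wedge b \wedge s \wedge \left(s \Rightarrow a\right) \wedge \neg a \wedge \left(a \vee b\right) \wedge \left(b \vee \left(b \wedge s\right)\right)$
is never true.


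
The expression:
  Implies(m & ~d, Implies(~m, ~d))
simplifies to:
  True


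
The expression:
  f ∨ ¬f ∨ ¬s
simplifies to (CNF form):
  True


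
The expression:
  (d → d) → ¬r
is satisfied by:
  {r: False}


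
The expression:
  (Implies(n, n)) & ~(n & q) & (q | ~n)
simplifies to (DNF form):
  ~n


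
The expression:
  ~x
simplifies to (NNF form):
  ~x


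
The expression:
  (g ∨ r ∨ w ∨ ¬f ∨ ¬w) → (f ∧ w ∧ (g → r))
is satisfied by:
  {r: True, w: True, f: True, g: False}
  {w: True, f: True, r: False, g: False}
  {r: True, g: True, w: True, f: True}


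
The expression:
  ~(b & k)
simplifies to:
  ~b | ~k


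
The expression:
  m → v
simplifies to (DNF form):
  v ∨ ¬m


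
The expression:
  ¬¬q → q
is always true.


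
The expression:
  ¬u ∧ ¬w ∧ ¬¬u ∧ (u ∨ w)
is never true.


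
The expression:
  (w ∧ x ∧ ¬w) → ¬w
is always true.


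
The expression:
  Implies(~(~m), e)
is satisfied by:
  {e: True, m: False}
  {m: False, e: False}
  {m: True, e: True}


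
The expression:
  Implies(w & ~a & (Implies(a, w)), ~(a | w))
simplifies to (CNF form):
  a | ~w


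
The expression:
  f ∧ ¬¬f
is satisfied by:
  {f: True}


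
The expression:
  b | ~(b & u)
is always true.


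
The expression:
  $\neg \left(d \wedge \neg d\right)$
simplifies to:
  $\text{True}$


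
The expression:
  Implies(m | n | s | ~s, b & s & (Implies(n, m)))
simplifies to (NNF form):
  b & s & (m | ~n)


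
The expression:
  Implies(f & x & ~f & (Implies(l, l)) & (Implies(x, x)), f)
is always true.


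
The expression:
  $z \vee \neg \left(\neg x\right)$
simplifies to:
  $x \vee z$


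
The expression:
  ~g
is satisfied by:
  {g: False}


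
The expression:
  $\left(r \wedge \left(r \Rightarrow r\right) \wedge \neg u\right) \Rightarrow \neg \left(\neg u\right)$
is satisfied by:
  {u: True, r: False}
  {r: False, u: False}
  {r: True, u: True}


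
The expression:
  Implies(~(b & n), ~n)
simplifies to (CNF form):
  b | ~n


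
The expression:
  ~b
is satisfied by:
  {b: False}


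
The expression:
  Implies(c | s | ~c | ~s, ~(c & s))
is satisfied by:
  {s: False, c: False}
  {c: True, s: False}
  {s: True, c: False}


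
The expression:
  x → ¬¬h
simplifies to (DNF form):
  h ∨ ¬x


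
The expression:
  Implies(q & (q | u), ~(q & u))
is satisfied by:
  {u: False, q: False}
  {q: True, u: False}
  {u: True, q: False}


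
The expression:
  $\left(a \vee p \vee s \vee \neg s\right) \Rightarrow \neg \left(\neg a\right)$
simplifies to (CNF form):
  $a$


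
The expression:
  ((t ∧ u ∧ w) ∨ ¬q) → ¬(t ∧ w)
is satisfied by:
  {q: True, u: False, w: False, t: False}
  {q: False, u: False, w: False, t: False}
  {q: True, u: True, w: False, t: False}
  {u: True, q: False, w: False, t: False}
  {q: True, t: True, u: False, w: False}
  {t: True, q: False, u: False, w: False}
  {q: True, t: True, u: True, w: False}
  {t: True, u: True, q: False, w: False}
  {w: True, q: True, t: False, u: False}
  {w: True, t: False, u: False, q: False}
  {q: True, w: True, u: True, t: False}
  {w: True, u: True, t: False, q: False}
  {q: True, w: True, t: True, u: False}


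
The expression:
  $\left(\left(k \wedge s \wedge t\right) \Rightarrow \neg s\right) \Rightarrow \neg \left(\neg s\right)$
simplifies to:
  $s$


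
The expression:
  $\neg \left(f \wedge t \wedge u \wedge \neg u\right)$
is always true.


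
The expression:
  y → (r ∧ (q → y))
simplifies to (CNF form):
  r ∨ ¬y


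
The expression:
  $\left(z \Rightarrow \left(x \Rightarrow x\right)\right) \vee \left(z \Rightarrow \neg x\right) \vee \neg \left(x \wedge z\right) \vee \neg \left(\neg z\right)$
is always true.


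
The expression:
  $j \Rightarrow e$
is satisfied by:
  {e: True, j: False}
  {j: False, e: False}
  {j: True, e: True}


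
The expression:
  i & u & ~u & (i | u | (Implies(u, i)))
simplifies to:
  False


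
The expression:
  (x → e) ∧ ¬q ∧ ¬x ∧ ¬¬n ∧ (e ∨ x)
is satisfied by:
  {e: True, n: True, q: False, x: False}


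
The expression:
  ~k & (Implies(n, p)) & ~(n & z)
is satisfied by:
  {p: True, z: False, k: False, n: False}
  {n: False, z: False, p: False, k: False}
  {p: True, z: True, n: False, k: False}
  {z: True, n: False, p: False, k: False}
  {n: True, p: True, z: False, k: False}


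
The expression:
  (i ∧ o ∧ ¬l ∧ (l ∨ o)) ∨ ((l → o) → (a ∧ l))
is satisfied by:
  {a: True, l: True, i: True, o: False}
  {a: True, l: True, i: False, o: False}
  {l: True, i: True, a: False, o: False}
  {l: True, a: False, i: False, o: False}
  {a: True, o: True, l: True, i: True}
  {a: True, o: True, l: True, i: False}
  {a: True, o: True, i: True, l: False}
  {o: True, i: True, a: False, l: False}


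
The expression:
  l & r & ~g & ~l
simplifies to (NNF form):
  False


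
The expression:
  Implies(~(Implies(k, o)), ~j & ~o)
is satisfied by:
  {o: True, k: False, j: False}
  {k: False, j: False, o: False}
  {j: True, o: True, k: False}
  {j: True, k: False, o: False}
  {o: True, k: True, j: False}
  {k: True, o: False, j: False}
  {j: True, k: True, o: True}


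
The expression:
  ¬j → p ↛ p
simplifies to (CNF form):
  j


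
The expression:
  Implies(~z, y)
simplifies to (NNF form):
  y | z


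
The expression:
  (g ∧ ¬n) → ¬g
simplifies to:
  n ∨ ¬g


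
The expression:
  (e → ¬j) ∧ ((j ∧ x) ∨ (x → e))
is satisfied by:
  {x: False, e: False, j: False}
  {j: True, x: False, e: False}
  {j: True, x: True, e: False}
  {e: True, x: False, j: False}
  {e: True, x: True, j: False}


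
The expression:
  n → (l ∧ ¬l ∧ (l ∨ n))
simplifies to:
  ¬n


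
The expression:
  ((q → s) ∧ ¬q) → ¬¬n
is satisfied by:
  {n: True, q: True}
  {n: True, q: False}
  {q: True, n: False}


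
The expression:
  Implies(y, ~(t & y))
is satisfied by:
  {t: False, y: False}
  {y: True, t: False}
  {t: True, y: False}


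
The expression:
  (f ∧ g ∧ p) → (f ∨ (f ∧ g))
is always true.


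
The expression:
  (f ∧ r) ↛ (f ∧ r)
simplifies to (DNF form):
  False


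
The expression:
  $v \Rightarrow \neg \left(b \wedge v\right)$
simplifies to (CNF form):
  $\neg b \vee \neg v$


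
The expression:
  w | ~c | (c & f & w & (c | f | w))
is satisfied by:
  {w: True, c: False}
  {c: False, w: False}
  {c: True, w: True}


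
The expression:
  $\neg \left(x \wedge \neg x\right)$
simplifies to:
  $\text{True}$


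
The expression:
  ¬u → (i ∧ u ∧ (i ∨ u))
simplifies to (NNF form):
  u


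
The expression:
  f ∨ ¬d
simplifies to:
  f ∨ ¬d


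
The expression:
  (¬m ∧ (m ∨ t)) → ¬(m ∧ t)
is always true.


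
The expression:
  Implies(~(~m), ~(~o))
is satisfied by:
  {o: True, m: False}
  {m: False, o: False}
  {m: True, o: True}


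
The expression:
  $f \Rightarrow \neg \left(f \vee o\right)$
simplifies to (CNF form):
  $\neg f$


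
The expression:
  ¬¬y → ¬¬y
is always true.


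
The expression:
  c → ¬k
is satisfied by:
  {k: False, c: False}
  {c: True, k: False}
  {k: True, c: False}


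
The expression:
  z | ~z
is always true.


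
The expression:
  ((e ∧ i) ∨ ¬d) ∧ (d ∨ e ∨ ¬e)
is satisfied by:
  {i: True, e: True, d: False}
  {i: True, e: False, d: False}
  {e: True, i: False, d: False}
  {i: False, e: False, d: False}
  {i: True, d: True, e: True}


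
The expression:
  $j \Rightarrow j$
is always true.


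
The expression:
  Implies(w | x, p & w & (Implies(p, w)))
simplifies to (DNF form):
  (p & w) | (~w & ~x)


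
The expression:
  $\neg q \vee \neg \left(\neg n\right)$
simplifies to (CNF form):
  $n \vee \neg q$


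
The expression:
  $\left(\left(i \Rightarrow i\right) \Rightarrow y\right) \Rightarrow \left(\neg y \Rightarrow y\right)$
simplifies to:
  $\text{True}$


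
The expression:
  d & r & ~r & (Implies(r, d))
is never true.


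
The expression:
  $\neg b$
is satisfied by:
  {b: False}


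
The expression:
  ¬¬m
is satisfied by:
  {m: True}


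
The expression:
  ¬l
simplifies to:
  ¬l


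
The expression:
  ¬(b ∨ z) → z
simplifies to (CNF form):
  b ∨ z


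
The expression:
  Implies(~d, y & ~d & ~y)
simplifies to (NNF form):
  d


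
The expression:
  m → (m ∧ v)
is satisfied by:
  {v: True, m: False}
  {m: False, v: False}
  {m: True, v: True}


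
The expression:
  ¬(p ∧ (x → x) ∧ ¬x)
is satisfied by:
  {x: True, p: False}
  {p: False, x: False}
  {p: True, x: True}


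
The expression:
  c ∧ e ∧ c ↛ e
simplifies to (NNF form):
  False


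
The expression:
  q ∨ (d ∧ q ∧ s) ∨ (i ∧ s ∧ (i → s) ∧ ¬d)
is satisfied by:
  {i: True, q: True, s: True, d: False}
  {i: True, q: True, d: False, s: False}
  {q: True, s: True, d: False, i: False}
  {q: True, d: False, s: False, i: False}
  {q: True, i: True, d: True, s: True}
  {q: True, i: True, d: True, s: False}
  {q: True, d: True, s: True, i: False}
  {q: True, d: True, s: False, i: False}
  {i: True, s: True, d: False, q: False}


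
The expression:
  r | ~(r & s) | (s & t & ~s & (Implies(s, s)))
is always true.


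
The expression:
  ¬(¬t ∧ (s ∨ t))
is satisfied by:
  {t: True, s: False}
  {s: False, t: False}
  {s: True, t: True}


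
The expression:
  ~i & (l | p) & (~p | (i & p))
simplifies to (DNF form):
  l & ~i & ~p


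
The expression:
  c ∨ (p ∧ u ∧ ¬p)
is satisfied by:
  {c: True}


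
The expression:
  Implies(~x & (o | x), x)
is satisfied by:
  {x: True, o: False}
  {o: False, x: False}
  {o: True, x: True}


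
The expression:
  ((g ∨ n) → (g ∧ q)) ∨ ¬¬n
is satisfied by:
  {n: True, q: True, g: False}
  {n: True, g: False, q: False}
  {q: True, g: False, n: False}
  {q: False, g: False, n: False}
  {n: True, q: True, g: True}
  {n: True, g: True, q: False}
  {q: True, g: True, n: False}


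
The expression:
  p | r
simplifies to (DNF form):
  p | r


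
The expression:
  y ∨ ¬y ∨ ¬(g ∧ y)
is always true.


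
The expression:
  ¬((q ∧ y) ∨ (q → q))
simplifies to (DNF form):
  False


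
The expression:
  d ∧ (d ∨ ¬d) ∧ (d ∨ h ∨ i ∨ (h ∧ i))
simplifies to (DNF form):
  d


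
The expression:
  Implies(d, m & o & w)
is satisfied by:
  {m: True, w: True, o: True, d: False}
  {m: True, w: True, o: False, d: False}
  {m: True, o: True, w: False, d: False}
  {m: True, o: False, w: False, d: False}
  {w: True, o: True, m: False, d: False}
  {w: True, o: False, m: False, d: False}
  {o: True, m: False, w: False, d: False}
  {o: False, m: False, w: False, d: False}
  {d: True, m: True, w: True, o: True}


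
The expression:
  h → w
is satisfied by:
  {w: True, h: False}
  {h: False, w: False}
  {h: True, w: True}


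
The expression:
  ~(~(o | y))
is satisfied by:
  {y: True, o: True}
  {y: True, o: False}
  {o: True, y: False}


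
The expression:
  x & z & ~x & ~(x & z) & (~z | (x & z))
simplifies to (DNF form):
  False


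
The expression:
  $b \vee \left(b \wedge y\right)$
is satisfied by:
  {b: True}


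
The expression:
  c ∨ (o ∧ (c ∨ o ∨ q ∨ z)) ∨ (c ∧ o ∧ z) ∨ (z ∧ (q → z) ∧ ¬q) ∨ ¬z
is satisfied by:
  {o: True, c: True, q: False, z: False}
  {o: True, c: False, q: False, z: False}
  {c: True, o: False, q: False, z: False}
  {o: False, c: False, q: False, z: False}
  {z: True, o: True, c: True, q: False}
  {z: True, o: True, c: False, q: False}
  {z: True, c: True, o: False, q: False}
  {z: True, c: False, o: False, q: False}
  {o: True, q: True, c: True, z: False}
  {o: True, q: True, c: False, z: False}
  {q: True, c: True, o: False, z: False}
  {q: True, o: False, c: False, z: False}
  {z: True, q: True, o: True, c: True}
  {z: True, q: True, o: True, c: False}
  {z: True, q: True, c: True, o: False}


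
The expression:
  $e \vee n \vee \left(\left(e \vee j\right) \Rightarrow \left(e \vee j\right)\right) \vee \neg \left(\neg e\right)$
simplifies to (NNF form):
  $\text{True}$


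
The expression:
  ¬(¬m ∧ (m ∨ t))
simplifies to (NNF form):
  m ∨ ¬t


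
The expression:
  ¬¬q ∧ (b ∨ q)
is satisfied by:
  {q: True}


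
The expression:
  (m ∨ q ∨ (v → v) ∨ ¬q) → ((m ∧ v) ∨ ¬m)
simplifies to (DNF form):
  v ∨ ¬m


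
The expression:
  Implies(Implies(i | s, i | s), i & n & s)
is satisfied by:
  {i: True, s: True, n: True}


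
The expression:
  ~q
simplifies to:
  ~q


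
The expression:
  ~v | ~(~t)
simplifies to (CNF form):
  t | ~v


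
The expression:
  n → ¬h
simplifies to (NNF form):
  ¬h ∨ ¬n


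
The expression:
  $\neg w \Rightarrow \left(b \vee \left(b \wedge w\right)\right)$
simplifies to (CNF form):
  $b \vee w$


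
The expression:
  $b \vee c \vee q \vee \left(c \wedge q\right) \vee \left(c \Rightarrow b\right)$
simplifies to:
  $\text{True}$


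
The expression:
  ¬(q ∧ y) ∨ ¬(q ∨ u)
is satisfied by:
  {q: False, y: False}
  {y: True, q: False}
  {q: True, y: False}


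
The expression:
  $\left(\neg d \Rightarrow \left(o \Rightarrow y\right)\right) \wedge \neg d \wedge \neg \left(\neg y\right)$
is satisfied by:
  {y: True, d: False}


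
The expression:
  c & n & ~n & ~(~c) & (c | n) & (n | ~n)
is never true.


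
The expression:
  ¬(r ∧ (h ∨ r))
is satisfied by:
  {r: False}


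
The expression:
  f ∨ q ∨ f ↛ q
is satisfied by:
  {q: True, f: True}
  {q: True, f: False}
  {f: True, q: False}


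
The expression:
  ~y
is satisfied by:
  {y: False}


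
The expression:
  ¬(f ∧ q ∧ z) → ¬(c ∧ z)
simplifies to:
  (f ∧ q) ∨ ¬c ∨ ¬z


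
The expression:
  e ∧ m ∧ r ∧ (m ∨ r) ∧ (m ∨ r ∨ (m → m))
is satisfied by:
  {r: True, m: True, e: True}


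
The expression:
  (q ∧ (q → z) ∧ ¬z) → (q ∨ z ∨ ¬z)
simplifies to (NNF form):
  True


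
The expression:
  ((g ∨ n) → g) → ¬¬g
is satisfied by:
  {n: True, g: True}
  {n: True, g: False}
  {g: True, n: False}


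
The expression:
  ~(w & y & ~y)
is always true.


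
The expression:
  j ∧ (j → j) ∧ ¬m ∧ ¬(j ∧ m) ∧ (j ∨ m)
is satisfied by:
  {j: True, m: False}


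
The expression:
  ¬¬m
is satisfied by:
  {m: True}


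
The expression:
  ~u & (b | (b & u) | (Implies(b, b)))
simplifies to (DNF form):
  ~u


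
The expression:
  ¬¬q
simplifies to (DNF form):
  q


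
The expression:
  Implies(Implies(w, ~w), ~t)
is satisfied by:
  {w: True, t: False}
  {t: False, w: False}
  {t: True, w: True}


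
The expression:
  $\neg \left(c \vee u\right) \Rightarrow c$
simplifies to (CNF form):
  $c \vee u$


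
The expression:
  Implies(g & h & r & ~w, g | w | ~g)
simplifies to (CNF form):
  True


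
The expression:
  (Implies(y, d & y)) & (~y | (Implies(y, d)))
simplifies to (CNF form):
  d | ~y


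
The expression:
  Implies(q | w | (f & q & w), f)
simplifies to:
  f | (~q & ~w)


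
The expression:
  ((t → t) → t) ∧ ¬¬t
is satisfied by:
  {t: True}


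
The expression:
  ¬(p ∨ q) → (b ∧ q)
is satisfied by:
  {q: True, p: True}
  {q: True, p: False}
  {p: True, q: False}


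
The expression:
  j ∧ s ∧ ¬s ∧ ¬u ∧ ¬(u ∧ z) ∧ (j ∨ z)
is never true.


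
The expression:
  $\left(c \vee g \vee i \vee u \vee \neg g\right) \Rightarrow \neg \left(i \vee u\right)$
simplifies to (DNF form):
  $\neg i \wedge \neg u$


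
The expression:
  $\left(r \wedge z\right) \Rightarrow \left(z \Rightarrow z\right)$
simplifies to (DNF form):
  $\text{True}$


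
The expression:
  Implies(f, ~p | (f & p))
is always true.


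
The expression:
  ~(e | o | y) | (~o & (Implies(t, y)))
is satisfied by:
  {y: True, o: False, e: False, t: False}
  {y: False, o: False, e: False, t: False}
  {y: True, t: True, o: False, e: False}
  {t: True, y: False, o: False, e: False}
  {y: True, e: True, t: False, o: False}
  {e: True, t: False, o: False, y: False}
  {y: True, t: True, e: True, o: False}


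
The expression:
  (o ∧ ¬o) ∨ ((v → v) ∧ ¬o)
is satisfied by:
  {o: False}


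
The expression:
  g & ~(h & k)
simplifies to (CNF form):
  g & (~h | ~k)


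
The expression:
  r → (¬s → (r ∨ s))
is always true.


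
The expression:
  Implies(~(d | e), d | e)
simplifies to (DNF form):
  d | e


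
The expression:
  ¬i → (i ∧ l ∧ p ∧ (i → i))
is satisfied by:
  {i: True}


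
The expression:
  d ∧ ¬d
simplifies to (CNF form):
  False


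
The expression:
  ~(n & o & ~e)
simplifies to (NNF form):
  e | ~n | ~o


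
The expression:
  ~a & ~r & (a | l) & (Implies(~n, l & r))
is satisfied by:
  {n: True, l: True, r: False, a: False}


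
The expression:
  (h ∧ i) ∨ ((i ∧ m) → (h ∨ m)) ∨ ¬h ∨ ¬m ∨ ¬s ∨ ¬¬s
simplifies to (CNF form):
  True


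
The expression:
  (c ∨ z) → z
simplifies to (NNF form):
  z ∨ ¬c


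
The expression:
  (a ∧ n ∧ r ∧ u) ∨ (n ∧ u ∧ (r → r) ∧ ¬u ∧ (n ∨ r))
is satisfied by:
  {r: True, u: True, a: True, n: True}


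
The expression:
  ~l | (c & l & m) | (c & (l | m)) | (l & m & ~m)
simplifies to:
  c | ~l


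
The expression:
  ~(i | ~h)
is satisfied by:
  {h: True, i: False}


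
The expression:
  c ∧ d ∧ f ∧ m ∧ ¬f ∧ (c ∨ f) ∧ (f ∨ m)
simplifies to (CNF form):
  False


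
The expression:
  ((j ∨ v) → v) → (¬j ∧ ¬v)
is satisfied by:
  {v: False}


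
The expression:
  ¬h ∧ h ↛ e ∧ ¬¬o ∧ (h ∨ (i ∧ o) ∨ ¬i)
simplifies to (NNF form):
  False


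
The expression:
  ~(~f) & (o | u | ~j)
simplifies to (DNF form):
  (f & o) | (f & u) | (f & ~j)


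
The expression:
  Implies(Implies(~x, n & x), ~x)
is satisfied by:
  {x: False}


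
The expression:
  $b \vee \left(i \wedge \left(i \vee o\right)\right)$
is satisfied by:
  {i: True, b: True}
  {i: True, b: False}
  {b: True, i: False}


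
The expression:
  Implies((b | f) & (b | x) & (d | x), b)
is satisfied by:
  {b: True, x: False, f: False}
  {x: False, f: False, b: False}
  {f: True, b: True, x: False}
  {f: True, x: False, b: False}
  {b: True, x: True, f: False}
  {x: True, b: False, f: False}
  {f: True, x: True, b: True}


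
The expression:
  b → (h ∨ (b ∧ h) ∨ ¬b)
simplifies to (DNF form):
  h ∨ ¬b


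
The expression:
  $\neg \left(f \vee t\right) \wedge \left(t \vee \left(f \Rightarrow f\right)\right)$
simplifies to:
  $\neg f \wedge \neg t$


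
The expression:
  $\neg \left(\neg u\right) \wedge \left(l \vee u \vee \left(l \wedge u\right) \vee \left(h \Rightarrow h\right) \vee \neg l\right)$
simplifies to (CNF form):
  $u$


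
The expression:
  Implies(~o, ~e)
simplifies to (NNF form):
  o | ~e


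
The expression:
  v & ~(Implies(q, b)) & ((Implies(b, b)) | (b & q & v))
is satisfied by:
  {q: True, v: True, b: False}


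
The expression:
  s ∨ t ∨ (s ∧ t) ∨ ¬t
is always true.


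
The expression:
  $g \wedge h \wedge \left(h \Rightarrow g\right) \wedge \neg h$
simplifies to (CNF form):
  $\text{False}$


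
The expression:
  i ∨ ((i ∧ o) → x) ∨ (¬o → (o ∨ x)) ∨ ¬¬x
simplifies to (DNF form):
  True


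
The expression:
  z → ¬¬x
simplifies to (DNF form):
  x ∨ ¬z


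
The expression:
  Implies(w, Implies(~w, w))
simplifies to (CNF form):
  True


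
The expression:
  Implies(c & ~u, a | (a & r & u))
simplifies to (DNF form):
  a | u | ~c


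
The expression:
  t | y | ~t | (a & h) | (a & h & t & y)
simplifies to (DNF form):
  True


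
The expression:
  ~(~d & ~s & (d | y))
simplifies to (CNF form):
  d | s | ~y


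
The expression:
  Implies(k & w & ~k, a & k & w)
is always true.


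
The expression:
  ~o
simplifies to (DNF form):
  ~o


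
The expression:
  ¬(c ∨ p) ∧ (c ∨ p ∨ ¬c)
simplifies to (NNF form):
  ¬c ∧ ¬p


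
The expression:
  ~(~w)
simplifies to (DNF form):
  w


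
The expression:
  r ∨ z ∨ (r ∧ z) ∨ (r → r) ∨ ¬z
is always true.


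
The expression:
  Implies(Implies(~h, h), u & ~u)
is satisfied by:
  {h: False}


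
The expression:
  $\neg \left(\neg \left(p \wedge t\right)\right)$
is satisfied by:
  {t: True, p: True}


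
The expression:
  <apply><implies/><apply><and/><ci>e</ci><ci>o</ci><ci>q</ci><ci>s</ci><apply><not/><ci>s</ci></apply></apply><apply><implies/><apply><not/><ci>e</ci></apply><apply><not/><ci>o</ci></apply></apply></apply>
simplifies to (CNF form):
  <true/>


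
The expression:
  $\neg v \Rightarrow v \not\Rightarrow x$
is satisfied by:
  {v: True}


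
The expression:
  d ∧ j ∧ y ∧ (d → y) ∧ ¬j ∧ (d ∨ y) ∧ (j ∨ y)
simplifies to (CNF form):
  False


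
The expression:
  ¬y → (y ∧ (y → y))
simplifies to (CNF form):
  y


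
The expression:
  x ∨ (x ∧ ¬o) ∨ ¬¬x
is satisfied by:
  {x: True}


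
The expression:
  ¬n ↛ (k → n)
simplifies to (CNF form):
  k ∧ ¬n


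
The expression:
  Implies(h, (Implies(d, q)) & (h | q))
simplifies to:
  q | ~d | ~h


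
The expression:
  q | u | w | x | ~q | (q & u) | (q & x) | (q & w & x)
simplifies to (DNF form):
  True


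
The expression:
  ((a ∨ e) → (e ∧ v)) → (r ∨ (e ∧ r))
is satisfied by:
  {r: True, a: True, v: False, e: False}
  {r: True, v: False, a: False, e: False}
  {r: True, e: True, a: True, v: False}
  {r: True, e: True, v: False, a: False}
  {r: True, a: True, v: True, e: False}
  {r: True, v: True, a: False, e: False}
  {r: True, e: True, v: True, a: True}
  {r: True, e: True, v: True, a: False}
  {a: True, e: False, v: False, r: False}
  {a: True, e: True, v: False, r: False}
  {e: True, v: False, a: False, r: False}
  {a: True, v: True, e: False, r: False}


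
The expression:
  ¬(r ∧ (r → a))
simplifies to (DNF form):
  ¬a ∨ ¬r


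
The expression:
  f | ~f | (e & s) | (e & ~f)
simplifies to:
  True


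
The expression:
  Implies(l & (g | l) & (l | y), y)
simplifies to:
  y | ~l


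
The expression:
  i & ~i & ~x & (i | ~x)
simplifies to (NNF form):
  False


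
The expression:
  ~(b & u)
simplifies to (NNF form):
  ~b | ~u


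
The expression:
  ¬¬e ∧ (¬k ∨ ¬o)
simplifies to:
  e ∧ (¬k ∨ ¬o)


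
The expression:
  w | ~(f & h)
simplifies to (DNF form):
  w | ~f | ~h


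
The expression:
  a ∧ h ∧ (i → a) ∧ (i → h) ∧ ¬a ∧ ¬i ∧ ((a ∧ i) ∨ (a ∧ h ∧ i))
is never true.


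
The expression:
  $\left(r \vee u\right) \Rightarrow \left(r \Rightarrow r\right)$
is always true.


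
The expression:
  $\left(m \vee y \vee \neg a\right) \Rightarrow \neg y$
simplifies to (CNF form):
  $\neg y$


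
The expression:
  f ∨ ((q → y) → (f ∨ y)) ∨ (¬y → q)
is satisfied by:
  {y: True, q: True, f: True}
  {y: True, q: True, f: False}
  {y: True, f: True, q: False}
  {y: True, f: False, q: False}
  {q: True, f: True, y: False}
  {q: True, f: False, y: False}
  {f: True, q: False, y: False}


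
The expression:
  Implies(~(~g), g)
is always true.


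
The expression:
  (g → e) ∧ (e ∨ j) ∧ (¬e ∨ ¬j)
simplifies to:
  (e ∨ j) ∧ (e ∨ ¬g) ∧ (¬e ∨ ¬j)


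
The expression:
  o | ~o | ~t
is always true.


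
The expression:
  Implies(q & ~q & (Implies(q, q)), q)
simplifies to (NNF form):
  True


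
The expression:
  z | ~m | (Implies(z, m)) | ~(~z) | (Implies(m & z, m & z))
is always true.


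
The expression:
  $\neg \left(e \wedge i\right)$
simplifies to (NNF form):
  $\neg e \vee \neg i$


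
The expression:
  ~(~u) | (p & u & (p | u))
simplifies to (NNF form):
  u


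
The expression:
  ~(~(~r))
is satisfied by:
  {r: False}


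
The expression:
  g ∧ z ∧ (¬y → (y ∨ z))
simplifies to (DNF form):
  g ∧ z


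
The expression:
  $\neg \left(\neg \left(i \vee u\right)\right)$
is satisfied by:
  {i: True, u: True}
  {i: True, u: False}
  {u: True, i: False}


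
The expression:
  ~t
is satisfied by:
  {t: False}


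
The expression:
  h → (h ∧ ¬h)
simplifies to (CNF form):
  ¬h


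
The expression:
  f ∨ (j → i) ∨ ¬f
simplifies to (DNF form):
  True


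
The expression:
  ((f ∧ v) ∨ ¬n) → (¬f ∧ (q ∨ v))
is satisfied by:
  {q: True, n: True, f: False, v: False}
  {q: True, n: False, f: False, v: False}
  {n: True, v: False, q: False, f: False}
  {v: True, q: True, n: True, f: False}
  {v: True, q: True, n: False, f: False}
  {v: True, n: True, q: False, f: False}
  {v: True, n: False, q: False, f: False}
  {f: True, q: True, n: True, v: False}
  {f: True, q: False, n: True, v: False}


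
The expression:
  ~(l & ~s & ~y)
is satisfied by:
  {y: True, s: True, l: False}
  {y: True, l: False, s: False}
  {s: True, l: False, y: False}
  {s: False, l: False, y: False}
  {y: True, s: True, l: True}
  {y: True, l: True, s: False}
  {s: True, l: True, y: False}


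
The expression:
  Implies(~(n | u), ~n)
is always true.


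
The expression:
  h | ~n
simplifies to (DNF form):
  h | ~n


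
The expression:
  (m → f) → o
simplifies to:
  o ∨ (m ∧ ¬f)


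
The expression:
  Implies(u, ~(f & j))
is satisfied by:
  {u: False, j: False, f: False}
  {f: True, u: False, j: False}
  {j: True, u: False, f: False}
  {f: True, j: True, u: False}
  {u: True, f: False, j: False}
  {f: True, u: True, j: False}
  {j: True, u: True, f: False}


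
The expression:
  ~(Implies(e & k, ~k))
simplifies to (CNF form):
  e & k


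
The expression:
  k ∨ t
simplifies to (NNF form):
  k ∨ t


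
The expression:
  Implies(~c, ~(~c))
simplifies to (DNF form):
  c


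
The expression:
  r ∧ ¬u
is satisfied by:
  {r: True, u: False}


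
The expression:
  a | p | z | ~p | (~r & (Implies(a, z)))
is always true.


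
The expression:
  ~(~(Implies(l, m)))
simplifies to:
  m | ~l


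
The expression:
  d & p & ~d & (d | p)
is never true.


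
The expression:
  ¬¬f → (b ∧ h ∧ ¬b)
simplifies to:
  ¬f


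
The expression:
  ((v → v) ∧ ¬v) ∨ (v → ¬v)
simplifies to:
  ¬v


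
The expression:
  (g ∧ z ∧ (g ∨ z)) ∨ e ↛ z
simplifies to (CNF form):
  (e ∨ g) ∧ (e ∨ z) ∧ (g ∨ ¬z) ∧ (z ∨ ¬z)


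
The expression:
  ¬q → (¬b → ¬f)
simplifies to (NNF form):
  b ∨ q ∨ ¬f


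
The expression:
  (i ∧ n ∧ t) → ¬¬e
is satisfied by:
  {e: True, t: False, n: False, i: False}
  {e: False, t: False, n: False, i: False}
  {i: True, e: True, t: False, n: False}
  {i: True, e: False, t: False, n: False}
  {n: True, e: True, t: False, i: False}
  {n: True, e: False, t: False, i: False}
  {i: True, n: True, e: True, t: False}
  {i: True, n: True, e: False, t: False}
  {t: True, e: True, i: False, n: False}
  {t: True, e: False, i: False, n: False}
  {i: True, t: True, e: True, n: False}
  {i: True, t: True, e: False, n: False}
  {n: True, t: True, e: True, i: False}
  {n: True, t: True, e: False, i: False}
  {n: True, t: True, i: True, e: True}


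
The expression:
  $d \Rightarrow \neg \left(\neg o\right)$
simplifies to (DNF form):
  $o \vee \neg d$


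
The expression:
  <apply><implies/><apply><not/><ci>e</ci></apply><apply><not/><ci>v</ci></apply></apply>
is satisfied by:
  {e: True, v: False}
  {v: False, e: False}
  {v: True, e: True}


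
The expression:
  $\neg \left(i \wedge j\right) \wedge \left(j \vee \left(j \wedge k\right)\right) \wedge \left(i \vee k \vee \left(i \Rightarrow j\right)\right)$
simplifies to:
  $j \wedge \neg i$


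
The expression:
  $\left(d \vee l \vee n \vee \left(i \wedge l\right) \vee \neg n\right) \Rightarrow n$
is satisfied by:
  {n: True}


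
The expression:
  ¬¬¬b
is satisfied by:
  {b: False}


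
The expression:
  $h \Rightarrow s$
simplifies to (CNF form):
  $s \vee \neg h$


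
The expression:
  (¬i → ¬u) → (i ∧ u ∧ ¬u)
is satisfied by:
  {u: True, i: False}


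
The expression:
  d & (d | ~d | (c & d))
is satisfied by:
  {d: True}


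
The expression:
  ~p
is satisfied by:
  {p: False}


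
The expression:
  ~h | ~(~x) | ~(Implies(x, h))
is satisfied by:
  {x: True, h: False}
  {h: False, x: False}
  {h: True, x: True}


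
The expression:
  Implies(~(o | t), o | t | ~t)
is always true.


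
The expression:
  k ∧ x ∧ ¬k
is never true.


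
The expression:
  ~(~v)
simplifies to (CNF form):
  v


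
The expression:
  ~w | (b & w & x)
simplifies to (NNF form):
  ~w | (b & x)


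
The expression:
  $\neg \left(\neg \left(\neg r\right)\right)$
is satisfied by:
  {r: False}


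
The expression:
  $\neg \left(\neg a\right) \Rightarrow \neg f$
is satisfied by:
  {a: False, f: False}
  {f: True, a: False}
  {a: True, f: False}


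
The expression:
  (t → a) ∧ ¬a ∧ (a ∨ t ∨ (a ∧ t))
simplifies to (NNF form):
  False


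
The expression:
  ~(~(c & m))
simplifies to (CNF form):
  c & m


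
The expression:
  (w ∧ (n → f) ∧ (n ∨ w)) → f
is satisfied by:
  {n: True, f: True, w: False}
  {n: True, w: False, f: False}
  {f: True, w: False, n: False}
  {f: False, w: False, n: False}
  {n: True, f: True, w: True}
  {n: True, w: True, f: False}
  {f: True, w: True, n: False}


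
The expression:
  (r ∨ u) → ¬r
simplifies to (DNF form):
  ¬r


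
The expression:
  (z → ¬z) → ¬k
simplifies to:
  z ∨ ¬k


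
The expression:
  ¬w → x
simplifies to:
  w ∨ x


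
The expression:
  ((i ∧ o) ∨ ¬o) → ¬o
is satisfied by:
  {o: False, i: False}
  {i: True, o: False}
  {o: True, i: False}


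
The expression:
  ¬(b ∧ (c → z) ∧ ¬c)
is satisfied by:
  {c: True, b: False}
  {b: False, c: False}
  {b: True, c: True}


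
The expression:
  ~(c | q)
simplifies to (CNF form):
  ~c & ~q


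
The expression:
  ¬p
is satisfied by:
  {p: False}


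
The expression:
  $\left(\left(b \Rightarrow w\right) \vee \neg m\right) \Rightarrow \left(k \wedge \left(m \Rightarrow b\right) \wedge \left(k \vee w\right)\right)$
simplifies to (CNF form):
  $\left(b \vee \neg m\right) \wedge \left(k \vee m\right) \wedge \left(k \vee \neg w\right)$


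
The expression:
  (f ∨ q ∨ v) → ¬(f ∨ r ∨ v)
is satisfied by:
  {v: False, f: False, q: False, r: False}
  {r: True, v: False, f: False, q: False}
  {q: True, v: False, f: False, r: False}


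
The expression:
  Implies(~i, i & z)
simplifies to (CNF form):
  i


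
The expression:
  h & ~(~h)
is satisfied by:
  {h: True}


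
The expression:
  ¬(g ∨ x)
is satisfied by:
  {x: False, g: False}


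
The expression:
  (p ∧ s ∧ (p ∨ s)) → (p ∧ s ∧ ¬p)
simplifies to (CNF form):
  ¬p ∨ ¬s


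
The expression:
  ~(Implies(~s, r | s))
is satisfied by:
  {r: False, s: False}


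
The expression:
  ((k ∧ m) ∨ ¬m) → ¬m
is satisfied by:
  {k: False, m: False}
  {m: True, k: False}
  {k: True, m: False}


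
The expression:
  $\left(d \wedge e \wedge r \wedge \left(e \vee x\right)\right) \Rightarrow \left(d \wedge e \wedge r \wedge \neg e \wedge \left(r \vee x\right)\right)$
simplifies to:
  $\neg d \vee \neg e \vee \neg r$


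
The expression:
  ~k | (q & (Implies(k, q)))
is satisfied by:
  {q: True, k: False}
  {k: False, q: False}
  {k: True, q: True}


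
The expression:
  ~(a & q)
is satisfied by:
  {q: False, a: False}
  {a: True, q: False}
  {q: True, a: False}


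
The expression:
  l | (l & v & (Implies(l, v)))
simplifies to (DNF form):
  l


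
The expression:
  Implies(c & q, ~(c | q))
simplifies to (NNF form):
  ~c | ~q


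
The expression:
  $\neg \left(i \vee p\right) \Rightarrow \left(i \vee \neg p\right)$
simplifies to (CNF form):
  $\text{True}$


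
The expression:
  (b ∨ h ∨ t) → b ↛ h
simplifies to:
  ¬h ∧ (b ∨ ¬t)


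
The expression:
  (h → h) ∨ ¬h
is always true.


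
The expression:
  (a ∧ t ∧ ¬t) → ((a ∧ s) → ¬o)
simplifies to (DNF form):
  True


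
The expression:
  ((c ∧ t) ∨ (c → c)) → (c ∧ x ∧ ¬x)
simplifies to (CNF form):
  False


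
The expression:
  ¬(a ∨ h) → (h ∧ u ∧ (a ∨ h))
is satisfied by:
  {a: True, h: True}
  {a: True, h: False}
  {h: True, a: False}


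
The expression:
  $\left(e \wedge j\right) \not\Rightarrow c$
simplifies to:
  $e \wedge j \wedge \neg c$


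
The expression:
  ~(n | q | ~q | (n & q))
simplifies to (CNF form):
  False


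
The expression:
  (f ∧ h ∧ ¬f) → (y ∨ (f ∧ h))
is always true.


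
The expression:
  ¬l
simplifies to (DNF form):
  ¬l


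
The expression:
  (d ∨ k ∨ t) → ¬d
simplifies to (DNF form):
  ¬d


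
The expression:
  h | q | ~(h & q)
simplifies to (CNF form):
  True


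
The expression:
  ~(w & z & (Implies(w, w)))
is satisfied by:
  {w: False, z: False}
  {z: True, w: False}
  {w: True, z: False}


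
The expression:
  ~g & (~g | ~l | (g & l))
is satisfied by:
  {g: False}


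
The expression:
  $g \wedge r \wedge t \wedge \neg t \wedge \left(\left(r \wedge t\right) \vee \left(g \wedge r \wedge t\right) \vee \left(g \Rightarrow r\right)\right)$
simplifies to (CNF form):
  $\text{False}$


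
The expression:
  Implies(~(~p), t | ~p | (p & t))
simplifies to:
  t | ~p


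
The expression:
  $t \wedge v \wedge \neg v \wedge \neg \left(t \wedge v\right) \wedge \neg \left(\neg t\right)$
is never true.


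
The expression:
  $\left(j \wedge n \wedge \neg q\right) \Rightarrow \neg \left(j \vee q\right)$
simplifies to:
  $q \vee \neg j \vee \neg n$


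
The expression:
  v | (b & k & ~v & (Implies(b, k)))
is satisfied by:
  {b: True, v: True, k: True}
  {b: True, v: True, k: False}
  {v: True, k: True, b: False}
  {v: True, k: False, b: False}
  {b: True, k: True, v: False}


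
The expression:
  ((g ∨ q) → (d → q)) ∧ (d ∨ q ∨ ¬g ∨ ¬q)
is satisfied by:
  {q: True, g: False, d: False}
  {g: False, d: False, q: False}
  {d: True, q: True, g: False}
  {d: True, g: False, q: False}
  {q: True, g: True, d: False}
  {g: True, q: False, d: False}
  {d: True, g: True, q: True}


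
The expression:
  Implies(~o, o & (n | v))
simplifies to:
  o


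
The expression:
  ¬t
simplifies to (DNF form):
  ¬t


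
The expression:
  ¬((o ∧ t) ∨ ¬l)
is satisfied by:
  {l: True, o: False, t: False}
  {t: True, l: True, o: False}
  {o: True, l: True, t: False}


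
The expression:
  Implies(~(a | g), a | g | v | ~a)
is always true.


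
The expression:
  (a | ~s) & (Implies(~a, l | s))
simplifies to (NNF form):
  a | (l & ~s)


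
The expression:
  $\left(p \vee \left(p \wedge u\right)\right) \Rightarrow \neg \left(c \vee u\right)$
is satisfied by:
  {u: False, p: False, c: False}
  {c: True, u: False, p: False}
  {u: True, c: False, p: False}
  {c: True, u: True, p: False}
  {p: True, c: False, u: False}


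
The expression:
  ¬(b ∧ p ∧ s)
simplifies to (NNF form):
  ¬b ∨ ¬p ∨ ¬s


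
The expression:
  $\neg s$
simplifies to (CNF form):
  $\neg s$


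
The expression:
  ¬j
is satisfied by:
  {j: False}


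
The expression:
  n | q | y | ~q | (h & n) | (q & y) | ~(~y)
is always true.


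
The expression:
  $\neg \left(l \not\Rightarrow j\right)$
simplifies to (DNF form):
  $j \vee \neg l$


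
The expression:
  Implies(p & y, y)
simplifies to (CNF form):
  True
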